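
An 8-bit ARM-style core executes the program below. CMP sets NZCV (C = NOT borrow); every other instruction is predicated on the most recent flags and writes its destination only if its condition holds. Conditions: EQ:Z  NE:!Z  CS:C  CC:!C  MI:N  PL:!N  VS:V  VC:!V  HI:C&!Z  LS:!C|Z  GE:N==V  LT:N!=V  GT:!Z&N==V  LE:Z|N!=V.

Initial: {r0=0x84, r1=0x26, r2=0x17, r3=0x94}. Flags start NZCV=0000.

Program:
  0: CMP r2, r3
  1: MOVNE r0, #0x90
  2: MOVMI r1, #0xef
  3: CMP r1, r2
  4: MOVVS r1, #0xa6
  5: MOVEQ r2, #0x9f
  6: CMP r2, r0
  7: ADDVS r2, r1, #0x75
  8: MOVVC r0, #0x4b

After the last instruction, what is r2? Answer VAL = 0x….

[0] flags=1001 → (cmp)
[1] flags=1001 NE?T → r0=0x90
[2] flags=1001 MI?T → r1=0xef
[3] flags=1010 → (cmp)
[4] flags=1010 VS?F → skip
[5] flags=1010 EQ?F → skip
[6] flags=1001 → (cmp)
[7] flags=1001 VS?T → r2=0x64
[8] flags=1001 VC?F → skip

VAL = 0x64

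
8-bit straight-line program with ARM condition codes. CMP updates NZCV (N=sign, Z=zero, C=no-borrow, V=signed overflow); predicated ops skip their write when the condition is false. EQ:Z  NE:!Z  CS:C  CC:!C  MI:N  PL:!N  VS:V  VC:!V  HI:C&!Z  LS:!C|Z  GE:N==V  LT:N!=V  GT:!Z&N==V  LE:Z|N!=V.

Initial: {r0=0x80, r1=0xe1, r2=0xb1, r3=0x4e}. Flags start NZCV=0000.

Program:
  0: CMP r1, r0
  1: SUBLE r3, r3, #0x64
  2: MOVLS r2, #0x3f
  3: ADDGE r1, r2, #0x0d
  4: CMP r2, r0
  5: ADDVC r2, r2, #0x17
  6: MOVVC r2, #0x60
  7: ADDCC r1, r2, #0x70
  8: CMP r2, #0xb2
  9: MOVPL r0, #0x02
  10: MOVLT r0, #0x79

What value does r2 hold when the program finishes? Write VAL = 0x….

VAL = 0x60

[0] flags=0010 → (cmp)
[1] flags=0010 LE?F → skip
[2] flags=0010 LS?F → skip
[3] flags=0010 GE?T → r1=0xbe
[4] flags=0010 → (cmp)
[5] flags=0010 VC?T → r2=0xc8
[6] flags=0010 VC?T → r2=0x60
[7] flags=0010 CC?F → skip
[8] flags=1001 → (cmp)
[9] flags=1001 PL?F → skip
[10] flags=1001 LT?F → skip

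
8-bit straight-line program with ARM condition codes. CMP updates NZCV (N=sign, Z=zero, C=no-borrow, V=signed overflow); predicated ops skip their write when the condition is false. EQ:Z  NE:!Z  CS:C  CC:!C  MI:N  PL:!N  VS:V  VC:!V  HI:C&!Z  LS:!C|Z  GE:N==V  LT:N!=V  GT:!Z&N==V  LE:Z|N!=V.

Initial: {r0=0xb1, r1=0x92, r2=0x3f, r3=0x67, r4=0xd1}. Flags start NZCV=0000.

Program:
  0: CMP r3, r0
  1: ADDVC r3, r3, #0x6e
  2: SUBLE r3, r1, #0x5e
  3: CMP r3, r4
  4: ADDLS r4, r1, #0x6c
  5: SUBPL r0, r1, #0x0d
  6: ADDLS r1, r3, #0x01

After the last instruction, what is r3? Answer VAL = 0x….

[0] flags=1001 → (cmp)
[1] flags=1001 VC?F → skip
[2] flags=1001 LE?F → skip
[3] flags=1001 → (cmp)
[4] flags=1001 LS?T → r4=0xfe
[5] flags=1001 PL?F → skip
[6] flags=1001 LS?T → r1=0x68

VAL = 0x67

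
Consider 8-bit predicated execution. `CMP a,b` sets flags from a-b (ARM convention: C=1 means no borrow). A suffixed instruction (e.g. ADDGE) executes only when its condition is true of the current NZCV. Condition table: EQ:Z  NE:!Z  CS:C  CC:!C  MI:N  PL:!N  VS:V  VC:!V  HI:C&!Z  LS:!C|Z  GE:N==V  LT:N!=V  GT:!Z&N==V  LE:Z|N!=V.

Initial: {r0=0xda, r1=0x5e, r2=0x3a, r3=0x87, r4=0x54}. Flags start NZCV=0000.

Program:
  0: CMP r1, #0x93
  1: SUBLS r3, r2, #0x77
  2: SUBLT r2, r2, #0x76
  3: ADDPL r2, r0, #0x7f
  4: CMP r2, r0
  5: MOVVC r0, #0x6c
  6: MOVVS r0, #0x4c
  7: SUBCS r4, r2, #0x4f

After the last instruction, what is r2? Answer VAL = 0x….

VAL = 0x3a

0: ✓ CMP  NZCV=1001
1: ✓ SUBLS  r3←0xc3
2: · SUBLT
3: · ADDPL
4: ✓ CMP  NZCV=0000
5: ✓ MOVVC  r0←0x6c
6: · MOVVS
7: · SUBCS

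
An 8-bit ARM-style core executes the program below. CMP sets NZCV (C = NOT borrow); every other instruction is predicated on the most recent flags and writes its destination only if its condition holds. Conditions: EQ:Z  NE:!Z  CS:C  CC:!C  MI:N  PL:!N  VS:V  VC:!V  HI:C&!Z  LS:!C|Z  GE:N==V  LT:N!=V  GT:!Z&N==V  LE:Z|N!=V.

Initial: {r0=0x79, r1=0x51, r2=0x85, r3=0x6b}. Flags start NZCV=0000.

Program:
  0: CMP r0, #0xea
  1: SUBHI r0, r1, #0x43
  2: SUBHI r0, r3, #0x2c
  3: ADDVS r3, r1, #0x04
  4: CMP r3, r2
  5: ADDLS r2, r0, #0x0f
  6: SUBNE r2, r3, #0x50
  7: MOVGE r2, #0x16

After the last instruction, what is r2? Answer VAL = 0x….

[0] flags=1001 → (cmp)
[1] flags=1001 HI?F → skip
[2] flags=1001 HI?F → skip
[3] flags=1001 VS?T → r3=0x55
[4] flags=1001 → (cmp)
[5] flags=1001 LS?T → r2=0x88
[6] flags=1001 NE?T → r2=0x05
[7] flags=1001 GE?T → r2=0x16

VAL = 0x16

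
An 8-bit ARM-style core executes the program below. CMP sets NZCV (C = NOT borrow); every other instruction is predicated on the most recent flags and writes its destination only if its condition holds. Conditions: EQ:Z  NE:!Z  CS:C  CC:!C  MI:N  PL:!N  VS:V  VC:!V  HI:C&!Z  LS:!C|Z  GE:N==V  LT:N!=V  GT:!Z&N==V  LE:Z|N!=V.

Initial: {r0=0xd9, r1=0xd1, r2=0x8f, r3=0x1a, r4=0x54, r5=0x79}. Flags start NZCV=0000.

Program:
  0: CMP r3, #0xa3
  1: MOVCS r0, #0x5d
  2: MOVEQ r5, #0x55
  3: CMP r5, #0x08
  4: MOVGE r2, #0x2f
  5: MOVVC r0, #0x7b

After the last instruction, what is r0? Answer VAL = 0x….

[0] flags=0000 → (cmp)
[1] flags=0000 CS?F → skip
[2] flags=0000 EQ?F → skip
[3] flags=0010 → (cmp)
[4] flags=0010 GE?T → r2=0x2f
[5] flags=0010 VC?T → r0=0x7b

VAL = 0x7b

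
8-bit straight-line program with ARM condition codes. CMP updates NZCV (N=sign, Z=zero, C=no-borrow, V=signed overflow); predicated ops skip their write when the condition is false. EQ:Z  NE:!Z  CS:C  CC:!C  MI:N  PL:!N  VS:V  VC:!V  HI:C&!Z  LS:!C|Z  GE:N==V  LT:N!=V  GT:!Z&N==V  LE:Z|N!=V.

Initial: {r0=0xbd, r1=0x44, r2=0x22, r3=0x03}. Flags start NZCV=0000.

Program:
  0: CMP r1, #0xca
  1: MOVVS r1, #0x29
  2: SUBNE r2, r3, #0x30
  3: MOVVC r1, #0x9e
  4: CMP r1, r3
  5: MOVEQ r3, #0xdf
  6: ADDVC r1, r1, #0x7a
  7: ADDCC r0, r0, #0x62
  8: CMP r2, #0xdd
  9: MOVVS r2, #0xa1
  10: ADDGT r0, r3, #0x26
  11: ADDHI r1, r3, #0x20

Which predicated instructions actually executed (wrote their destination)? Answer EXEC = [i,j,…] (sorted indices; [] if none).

[0] flags=0000 → (cmp)
[1] flags=0000 VS?F → skip
[2] flags=0000 NE?T → r2=0xd3
[3] flags=0000 VC?T → r1=0x9e
[4] flags=1010 → (cmp)
[5] flags=1010 EQ?F → skip
[6] flags=1010 VC?T → r1=0x18
[7] flags=1010 CC?F → skip
[8] flags=1000 → (cmp)
[9] flags=1000 VS?F → skip
[10] flags=1000 GT?F → skip
[11] flags=1000 HI?F → skip

EXEC = [2,3,6]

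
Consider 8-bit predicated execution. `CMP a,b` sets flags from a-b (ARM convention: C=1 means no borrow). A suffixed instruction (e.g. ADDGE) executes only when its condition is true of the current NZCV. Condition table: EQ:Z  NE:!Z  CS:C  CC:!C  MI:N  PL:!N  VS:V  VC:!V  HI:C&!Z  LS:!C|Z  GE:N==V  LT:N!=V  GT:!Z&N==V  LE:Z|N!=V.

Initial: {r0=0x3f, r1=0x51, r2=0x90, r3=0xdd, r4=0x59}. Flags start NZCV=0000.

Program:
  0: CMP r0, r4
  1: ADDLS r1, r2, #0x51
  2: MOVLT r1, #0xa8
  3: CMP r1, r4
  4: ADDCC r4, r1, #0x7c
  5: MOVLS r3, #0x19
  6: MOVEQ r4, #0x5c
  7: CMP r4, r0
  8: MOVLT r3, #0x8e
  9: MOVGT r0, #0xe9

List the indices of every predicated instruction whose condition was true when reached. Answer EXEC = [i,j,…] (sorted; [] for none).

EXEC = [1,2,9]

[0] flags=1000 → (cmp)
[1] flags=1000 LS?T → r1=0xe1
[2] flags=1000 LT?T → r1=0xa8
[3] flags=0011 → (cmp)
[4] flags=0011 CC?F → skip
[5] flags=0011 LS?F → skip
[6] flags=0011 EQ?F → skip
[7] flags=0010 → (cmp)
[8] flags=0010 LT?F → skip
[9] flags=0010 GT?T → r0=0xe9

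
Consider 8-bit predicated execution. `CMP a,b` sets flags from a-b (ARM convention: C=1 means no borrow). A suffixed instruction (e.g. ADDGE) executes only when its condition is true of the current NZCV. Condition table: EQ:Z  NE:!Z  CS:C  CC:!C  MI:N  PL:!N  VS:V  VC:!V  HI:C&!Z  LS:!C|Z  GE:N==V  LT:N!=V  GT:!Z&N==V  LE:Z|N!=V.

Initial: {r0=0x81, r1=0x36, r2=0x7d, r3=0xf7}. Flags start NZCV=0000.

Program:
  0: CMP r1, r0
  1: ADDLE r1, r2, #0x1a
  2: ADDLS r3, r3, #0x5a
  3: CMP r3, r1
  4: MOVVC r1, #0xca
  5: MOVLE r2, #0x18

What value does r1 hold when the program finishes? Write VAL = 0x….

VAL = 0xca

0: ✓ CMP  NZCV=1001
1: · ADDLE
2: ✓ ADDLS  r3←0x51
3: ✓ CMP  NZCV=0010
4: ✓ MOVVC  r1←0xca
5: · MOVLE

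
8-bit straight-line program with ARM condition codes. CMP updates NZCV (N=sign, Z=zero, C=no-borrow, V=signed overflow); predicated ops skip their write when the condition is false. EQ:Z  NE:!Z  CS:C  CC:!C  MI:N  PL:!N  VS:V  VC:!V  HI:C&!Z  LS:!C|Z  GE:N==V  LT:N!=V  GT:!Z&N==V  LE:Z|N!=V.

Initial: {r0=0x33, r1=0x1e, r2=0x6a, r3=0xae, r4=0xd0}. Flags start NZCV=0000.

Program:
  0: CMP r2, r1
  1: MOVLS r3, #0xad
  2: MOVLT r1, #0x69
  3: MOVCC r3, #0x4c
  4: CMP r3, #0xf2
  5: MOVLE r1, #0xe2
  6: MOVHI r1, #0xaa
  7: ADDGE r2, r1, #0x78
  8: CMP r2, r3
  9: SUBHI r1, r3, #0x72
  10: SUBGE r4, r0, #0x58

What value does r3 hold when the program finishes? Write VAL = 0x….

VAL = 0xae

[0] flags=0010 → (cmp)
[1] flags=0010 LS?F → skip
[2] flags=0010 LT?F → skip
[3] flags=0010 CC?F → skip
[4] flags=1000 → (cmp)
[5] flags=1000 LE?T → r1=0xe2
[6] flags=1000 HI?F → skip
[7] flags=1000 GE?F → skip
[8] flags=1001 → (cmp)
[9] flags=1001 HI?F → skip
[10] flags=1001 GE?T → r4=0xdb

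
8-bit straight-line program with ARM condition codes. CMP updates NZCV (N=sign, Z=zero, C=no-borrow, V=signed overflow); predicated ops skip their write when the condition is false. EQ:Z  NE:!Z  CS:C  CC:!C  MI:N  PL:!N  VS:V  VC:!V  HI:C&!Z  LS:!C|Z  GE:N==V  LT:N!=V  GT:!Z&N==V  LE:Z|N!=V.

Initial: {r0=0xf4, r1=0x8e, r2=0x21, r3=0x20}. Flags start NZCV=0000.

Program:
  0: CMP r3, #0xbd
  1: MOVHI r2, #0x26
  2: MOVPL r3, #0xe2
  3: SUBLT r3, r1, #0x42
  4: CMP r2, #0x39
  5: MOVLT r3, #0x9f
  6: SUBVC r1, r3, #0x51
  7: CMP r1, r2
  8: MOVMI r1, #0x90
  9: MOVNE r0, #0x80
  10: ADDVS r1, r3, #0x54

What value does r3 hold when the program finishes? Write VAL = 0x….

0: ✓ CMP  NZCV=0000
1: · MOVHI
2: ✓ MOVPL  r3←0xe2
3: · SUBLT
4: ✓ CMP  NZCV=1000
5: ✓ MOVLT  r3←0x9f
6: ✓ SUBVC  r1←0x4e
7: ✓ CMP  NZCV=0010
8: · MOVMI
9: ✓ MOVNE  r0←0x80
10: · ADDVS

VAL = 0x9f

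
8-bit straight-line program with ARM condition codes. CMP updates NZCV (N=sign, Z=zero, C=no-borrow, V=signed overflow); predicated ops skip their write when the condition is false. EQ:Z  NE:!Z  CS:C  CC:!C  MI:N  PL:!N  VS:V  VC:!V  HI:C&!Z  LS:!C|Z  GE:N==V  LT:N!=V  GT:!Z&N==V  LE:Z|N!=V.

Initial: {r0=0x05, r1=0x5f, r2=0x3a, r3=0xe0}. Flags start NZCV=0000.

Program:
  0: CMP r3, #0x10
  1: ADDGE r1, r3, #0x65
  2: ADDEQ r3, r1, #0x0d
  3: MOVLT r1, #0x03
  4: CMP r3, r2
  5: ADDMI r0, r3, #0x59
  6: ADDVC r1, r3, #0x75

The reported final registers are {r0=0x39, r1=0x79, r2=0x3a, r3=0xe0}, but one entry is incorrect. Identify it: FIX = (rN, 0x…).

FIX = (r1, 0x55)

[0] flags=1010 → (cmp)
[1] flags=1010 GE?F → skip
[2] flags=1010 EQ?F → skip
[3] flags=1010 LT?T → r1=0x03
[4] flags=1010 → (cmp)
[5] flags=1010 MI?T → r0=0x39
[6] flags=1010 VC?T → r1=0x55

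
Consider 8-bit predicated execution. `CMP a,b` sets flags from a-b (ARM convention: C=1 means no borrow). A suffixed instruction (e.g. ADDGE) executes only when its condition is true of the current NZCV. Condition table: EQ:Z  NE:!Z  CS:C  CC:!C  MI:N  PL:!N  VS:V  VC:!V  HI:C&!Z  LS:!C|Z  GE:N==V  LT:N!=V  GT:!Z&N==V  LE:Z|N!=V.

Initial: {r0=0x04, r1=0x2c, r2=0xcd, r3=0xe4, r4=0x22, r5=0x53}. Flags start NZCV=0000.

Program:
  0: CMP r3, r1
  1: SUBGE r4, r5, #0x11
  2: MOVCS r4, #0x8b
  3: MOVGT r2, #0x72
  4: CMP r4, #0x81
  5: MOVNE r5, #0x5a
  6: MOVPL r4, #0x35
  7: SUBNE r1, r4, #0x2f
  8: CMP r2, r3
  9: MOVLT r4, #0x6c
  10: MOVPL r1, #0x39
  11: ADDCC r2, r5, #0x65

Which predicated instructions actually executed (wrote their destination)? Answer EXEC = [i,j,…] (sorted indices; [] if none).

EXEC = [2,5,6,7,9,11]

0: ✓ CMP  NZCV=1010
1: · SUBGE
2: ✓ MOVCS  r4←0x8b
3: · MOVGT
4: ✓ CMP  NZCV=0010
5: ✓ MOVNE  r5←0x5a
6: ✓ MOVPL  r4←0x35
7: ✓ SUBNE  r1←0x06
8: ✓ CMP  NZCV=1000
9: ✓ MOVLT  r4←0x6c
10: · MOVPL
11: ✓ ADDCC  r2←0xbf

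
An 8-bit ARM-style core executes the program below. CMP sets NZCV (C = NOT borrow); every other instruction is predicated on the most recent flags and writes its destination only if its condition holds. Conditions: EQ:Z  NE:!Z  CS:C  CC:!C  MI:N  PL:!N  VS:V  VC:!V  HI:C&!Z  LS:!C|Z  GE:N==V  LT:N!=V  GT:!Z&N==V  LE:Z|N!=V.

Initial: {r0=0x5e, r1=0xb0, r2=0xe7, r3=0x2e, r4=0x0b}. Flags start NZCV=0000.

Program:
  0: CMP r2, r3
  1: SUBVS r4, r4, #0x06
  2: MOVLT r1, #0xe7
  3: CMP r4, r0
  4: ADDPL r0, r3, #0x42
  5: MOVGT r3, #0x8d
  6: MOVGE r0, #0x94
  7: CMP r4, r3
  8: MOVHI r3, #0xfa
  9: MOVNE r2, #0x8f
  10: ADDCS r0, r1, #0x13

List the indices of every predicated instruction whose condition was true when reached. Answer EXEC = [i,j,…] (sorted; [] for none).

EXEC = [2,9]

0: ✓ CMP  NZCV=1010
1: · SUBVS
2: ✓ MOVLT  r1←0xe7
3: ✓ CMP  NZCV=1000
4: · ADDPL
5: · MOVGT
6: · MOVGE
7: ✓ CMP  NZCV=1000
8: · MOVHI
9: ✓ MOVNE  r2←0x8f
10: · ADDCS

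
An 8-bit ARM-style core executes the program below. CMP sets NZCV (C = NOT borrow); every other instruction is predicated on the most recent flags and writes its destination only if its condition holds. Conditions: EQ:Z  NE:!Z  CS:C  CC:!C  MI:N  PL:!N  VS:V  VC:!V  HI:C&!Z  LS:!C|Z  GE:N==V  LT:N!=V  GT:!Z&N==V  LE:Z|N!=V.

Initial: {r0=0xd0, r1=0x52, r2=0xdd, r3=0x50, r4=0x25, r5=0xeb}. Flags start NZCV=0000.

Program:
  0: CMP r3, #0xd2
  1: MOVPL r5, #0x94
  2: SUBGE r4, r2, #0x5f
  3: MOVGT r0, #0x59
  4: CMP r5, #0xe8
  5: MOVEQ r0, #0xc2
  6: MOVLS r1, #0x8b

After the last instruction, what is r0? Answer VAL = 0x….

[0] flags=0000 → (cmp)
[1] flags=0000 PL?T → r5=0x94
[2] flags=0000 GE?T → r4=0x7e
[3] flags=0000 GT?T → r0=0x59
[4] flags=1000 → (cmp)
[5] flags=1000 EQ?F → skip
[6] flags=1000 LS?T → r1=0x8b

VAL = 0x59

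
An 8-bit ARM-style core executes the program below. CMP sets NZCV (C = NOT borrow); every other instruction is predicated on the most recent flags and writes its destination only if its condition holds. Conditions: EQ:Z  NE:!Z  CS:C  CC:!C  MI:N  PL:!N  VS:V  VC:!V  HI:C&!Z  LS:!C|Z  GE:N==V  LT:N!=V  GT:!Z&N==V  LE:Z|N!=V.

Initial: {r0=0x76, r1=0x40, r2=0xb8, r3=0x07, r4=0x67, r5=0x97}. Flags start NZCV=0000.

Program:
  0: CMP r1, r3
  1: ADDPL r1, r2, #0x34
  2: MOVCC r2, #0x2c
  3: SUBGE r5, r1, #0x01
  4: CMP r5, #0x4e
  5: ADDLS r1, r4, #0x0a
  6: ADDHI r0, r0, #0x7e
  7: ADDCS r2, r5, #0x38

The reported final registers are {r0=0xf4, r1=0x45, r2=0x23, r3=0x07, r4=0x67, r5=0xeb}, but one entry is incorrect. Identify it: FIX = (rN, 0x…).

FIX = (r1, 0xec)

0: ✓ CMP  NZCV=0010
1: ✓ ADDPL  r1←0xec
2: · MOVCC
3: ✓ SUBGE  r5←0xeb
4: ✓ CMP  NZCV=1010
5: · ADDLS
6: ✓ ADDHI  r0←0xf4
7: ✓ ADDCS  r2←0x23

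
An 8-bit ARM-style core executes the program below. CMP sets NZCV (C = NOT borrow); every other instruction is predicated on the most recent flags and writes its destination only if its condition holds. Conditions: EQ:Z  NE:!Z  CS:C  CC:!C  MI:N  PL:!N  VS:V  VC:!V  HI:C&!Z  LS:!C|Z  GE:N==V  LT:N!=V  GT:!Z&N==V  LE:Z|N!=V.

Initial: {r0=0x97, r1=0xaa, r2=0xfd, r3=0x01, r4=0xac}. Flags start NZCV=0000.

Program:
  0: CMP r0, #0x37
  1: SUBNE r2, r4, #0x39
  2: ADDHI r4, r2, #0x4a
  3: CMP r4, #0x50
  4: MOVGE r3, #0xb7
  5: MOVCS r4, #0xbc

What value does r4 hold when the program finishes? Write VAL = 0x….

VAL = 0xbc

[0] flags=0011 → (cmp)
[1] flags=0011 NE?T → r2=0x73
[2] flags=0011 HI?T → r4=0xbd
[3] flags=0011 → (cmp)
[4] flags=0011 GE?F → skip
[5] flags=0011 CS?T → r4=0xbc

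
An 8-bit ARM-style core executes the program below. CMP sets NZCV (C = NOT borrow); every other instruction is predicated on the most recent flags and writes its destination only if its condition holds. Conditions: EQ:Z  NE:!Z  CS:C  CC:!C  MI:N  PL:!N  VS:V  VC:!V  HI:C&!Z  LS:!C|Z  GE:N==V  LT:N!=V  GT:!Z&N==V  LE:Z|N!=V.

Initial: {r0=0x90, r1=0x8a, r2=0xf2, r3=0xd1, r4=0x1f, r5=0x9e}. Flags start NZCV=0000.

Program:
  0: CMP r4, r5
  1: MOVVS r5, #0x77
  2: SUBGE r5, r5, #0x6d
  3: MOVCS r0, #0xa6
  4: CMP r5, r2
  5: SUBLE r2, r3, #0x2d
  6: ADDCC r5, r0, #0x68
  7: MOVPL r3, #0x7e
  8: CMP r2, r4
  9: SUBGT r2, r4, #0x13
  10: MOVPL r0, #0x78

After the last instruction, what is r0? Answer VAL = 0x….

VAL = 0x90

0: ✓ CMP  NZCV=1001
1: ✓ MOVVS  r5←0x77
2: ✓ SUBGE  r5←0x0a
3: · MOVCS
4: ✓ CMP  NZCV=0000
5: · SUBLE
6: ✓ ADDCC  r5←0xf8
7: ✓ MOVPL  r3←0x7e
8: ✓ CMP  NZCV=1010
9: · SUBGT
10: · MOVPL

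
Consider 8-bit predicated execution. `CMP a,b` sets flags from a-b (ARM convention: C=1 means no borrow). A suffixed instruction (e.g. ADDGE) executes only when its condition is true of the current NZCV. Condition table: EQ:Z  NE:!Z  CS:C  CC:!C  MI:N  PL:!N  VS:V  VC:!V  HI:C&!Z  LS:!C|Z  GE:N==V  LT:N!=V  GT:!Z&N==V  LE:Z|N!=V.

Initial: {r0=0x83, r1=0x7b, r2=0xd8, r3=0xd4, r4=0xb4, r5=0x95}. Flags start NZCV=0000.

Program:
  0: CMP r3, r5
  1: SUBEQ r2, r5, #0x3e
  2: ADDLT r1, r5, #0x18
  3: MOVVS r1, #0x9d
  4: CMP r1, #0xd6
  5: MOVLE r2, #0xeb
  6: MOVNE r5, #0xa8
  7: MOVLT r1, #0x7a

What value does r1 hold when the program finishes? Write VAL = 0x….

0: ✓ CMP  NZCV=0010
1: · SUBEQ
2: · ADDLT
3: · MOVVS
4: ✓ CMP  NZCV=1001
5: · MOVLE
6: ✓ MOVNE  r5←0xa8
7: · MOVLT

VAL = 0x7b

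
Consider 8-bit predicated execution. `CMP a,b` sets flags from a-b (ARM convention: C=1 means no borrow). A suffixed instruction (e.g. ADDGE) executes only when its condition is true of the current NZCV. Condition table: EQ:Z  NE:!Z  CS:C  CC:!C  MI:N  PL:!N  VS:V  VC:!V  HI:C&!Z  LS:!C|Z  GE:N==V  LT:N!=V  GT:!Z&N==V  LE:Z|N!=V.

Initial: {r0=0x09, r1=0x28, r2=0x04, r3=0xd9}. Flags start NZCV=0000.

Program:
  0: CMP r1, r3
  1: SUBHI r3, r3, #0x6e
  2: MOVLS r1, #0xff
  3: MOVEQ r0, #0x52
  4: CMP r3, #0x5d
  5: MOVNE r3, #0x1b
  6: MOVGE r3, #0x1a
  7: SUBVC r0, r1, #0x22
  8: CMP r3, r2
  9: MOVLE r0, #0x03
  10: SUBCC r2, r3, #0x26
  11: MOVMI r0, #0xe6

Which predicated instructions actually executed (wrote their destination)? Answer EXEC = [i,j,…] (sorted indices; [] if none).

EXEC = [2,5]

[0] flags=0000 → (cmp)
[1] flags=0000 HI?F → skip
[2] flags=0000 LS?T → r1=0xff
[3] flags=0000 EQ?F → skip
[4] flags=0011 → (cmp)
[5] flags=0011 NE?T → r3=0x1b
[6] flags=0011 GE?F → skip
[7] flags=0011 VC?F → skip
[8] flags=0010 → (cmp)
[9] flags=0010 LE?F → skip
[10] flags=0010 CC?F → skip
[11] flags=0010 MI?F → skip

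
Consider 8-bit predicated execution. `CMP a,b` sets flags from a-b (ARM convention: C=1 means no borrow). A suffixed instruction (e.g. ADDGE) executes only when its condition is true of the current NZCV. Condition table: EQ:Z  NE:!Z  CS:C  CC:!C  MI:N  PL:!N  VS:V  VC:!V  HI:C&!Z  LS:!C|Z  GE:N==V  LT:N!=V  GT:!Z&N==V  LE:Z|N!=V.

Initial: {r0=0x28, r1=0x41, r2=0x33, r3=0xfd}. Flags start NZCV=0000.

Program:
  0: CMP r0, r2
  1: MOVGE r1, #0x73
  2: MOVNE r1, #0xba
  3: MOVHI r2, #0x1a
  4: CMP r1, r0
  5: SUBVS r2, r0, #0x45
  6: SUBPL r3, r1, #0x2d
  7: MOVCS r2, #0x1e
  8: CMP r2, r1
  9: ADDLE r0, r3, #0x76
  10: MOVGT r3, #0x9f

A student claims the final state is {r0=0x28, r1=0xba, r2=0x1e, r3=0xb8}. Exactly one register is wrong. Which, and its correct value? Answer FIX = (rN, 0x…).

[0] flags=1000 → (cmp)
[1] flags=1000 GE?F → skip
[2] flags=1000 NE?T → r1=0xba
[3] flags=1000 HI?F → skip
[4] flags=1010 → (cmp)
[5] flags=1010 VS?F → skip
[6] flags=1010 PL?F → skip
[7] flags=1010 CS?T → r2=0x1e
[8] flags=0000 → (cmp)
[9] flags=0000 LE?F → skip
[10] flags=0000 GT?T → r3=0x9f

FIX = (r3, 0x9f)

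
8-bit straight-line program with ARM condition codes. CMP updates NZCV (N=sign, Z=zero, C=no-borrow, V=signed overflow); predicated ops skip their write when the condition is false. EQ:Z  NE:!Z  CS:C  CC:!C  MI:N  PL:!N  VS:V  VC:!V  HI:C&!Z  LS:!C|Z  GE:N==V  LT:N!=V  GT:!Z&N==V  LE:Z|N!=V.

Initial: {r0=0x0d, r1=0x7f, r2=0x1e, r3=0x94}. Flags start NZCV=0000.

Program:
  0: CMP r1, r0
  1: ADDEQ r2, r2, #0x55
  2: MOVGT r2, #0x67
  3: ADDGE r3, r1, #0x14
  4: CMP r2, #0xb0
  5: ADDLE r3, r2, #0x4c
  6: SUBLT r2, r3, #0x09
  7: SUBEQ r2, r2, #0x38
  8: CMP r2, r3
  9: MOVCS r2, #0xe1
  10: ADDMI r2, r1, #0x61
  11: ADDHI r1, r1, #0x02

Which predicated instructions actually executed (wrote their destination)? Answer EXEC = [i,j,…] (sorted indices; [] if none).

0: ✓ CMP  NZCV=0010
1: · ADDEQ
2: ✓ MOVGT  r2←0x67
3: ✓ ADDGE  r3←0x93
4: ✓ CMP  NZCV=1001
5: · ADDLE
6: · SUBLT
7: · SUBEQ
8: ✓ CMP  NZCV=1001
9: · MOVCS
10: ✓ ADDMI  r2←0xe0
11: · ADDHI

EXEC = [2,3,10]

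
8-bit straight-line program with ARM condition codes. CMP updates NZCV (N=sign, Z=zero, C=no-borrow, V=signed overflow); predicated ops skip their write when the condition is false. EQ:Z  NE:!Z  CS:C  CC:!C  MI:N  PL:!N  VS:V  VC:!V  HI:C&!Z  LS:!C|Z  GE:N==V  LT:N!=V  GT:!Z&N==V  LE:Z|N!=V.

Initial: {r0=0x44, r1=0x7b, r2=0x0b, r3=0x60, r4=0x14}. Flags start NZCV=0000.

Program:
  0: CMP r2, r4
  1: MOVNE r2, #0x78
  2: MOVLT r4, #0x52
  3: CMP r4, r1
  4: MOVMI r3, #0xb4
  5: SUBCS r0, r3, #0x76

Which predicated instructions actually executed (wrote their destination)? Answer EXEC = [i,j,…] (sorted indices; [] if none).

[0] flags=1000 → (cmp)
[1] flags=1000 NE?T → r2=0x78
[2] flags=1000 LT?T → r4=0x52
[3] flags=1000 → (cmp)
[4] flags=1000 MI?T → r3=0xb4
[5] flags=1000 CS?F → skip

EXEC = [1,2,4]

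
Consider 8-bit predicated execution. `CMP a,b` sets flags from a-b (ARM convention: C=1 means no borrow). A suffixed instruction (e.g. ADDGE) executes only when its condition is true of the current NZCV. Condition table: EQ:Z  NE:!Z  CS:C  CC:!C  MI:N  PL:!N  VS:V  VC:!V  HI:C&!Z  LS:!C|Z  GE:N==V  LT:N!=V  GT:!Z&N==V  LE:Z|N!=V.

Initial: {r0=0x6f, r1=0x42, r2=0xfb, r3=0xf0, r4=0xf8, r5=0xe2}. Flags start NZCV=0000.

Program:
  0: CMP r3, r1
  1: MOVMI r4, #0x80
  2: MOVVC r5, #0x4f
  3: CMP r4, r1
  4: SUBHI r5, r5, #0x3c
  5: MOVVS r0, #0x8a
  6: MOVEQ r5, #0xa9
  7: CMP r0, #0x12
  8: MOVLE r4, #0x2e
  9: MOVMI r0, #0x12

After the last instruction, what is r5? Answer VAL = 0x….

VAL = 0x13

[0] flags=1010 → (cmp)
[1] flags=1010 MI?T → r4=0x80
[2] flags=1010 VC?T → r5=0x4f
[3] flags=0011 → (cmp)
[4] flags=0011 HI?T → r5=0x13
[5] flags=0011 VS?T → r0=0x8a
[6] flags=0011 EQ?F → skip
[7] flags=0011 → (cmp)
[8] flags=0011 LE?T → r4=0x2e
[9] flags=0011 MI?F → skip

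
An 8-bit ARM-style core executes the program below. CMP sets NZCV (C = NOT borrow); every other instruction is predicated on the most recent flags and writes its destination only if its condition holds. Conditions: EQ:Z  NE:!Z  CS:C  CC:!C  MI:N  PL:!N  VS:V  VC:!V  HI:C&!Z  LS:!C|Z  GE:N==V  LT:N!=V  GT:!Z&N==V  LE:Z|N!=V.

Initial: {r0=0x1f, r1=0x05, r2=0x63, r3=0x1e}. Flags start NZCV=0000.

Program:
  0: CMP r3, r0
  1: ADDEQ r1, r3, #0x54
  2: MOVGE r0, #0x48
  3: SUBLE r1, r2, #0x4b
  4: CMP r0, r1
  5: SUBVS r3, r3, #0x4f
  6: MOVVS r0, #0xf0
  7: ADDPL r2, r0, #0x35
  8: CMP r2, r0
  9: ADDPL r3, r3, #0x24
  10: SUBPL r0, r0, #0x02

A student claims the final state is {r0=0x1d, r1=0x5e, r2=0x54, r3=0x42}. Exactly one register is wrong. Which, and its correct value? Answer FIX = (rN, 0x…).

FIX = (r1, 0x18)

[0] flags=1000 → (cmp)
[1] flags=1000 EQ?F → skip
[2] flags=1000 GE?F → skip
[3] flags=1000 LE?T → r1=0x18
[4] flags=0010 → (cmp)
[5] flags=0010 VS?F → skip
[6] flags=0010 VS?F → skip
[7] flags=0010 PL?T → r2=0x54
[8] flags=0010 → (cmp)
[9] flags=0010 PL?T → r3=0x42
[10] flags=0010 PL?T → r0=0x1d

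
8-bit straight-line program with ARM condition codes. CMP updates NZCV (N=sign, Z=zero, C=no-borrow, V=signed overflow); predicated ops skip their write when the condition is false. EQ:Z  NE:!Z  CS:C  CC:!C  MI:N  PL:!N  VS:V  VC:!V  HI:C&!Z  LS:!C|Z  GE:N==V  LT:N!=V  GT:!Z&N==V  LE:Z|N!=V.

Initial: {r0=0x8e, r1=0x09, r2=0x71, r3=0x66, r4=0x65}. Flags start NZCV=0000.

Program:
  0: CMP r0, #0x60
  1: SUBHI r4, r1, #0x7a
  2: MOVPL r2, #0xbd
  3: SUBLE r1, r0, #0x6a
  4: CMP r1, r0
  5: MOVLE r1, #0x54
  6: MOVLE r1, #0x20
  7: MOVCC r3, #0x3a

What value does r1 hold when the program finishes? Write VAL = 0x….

VAL = 0x24

0: ✓ CMP  NZCV=0011
1: ✓ SUBHI  r4←0x8f
2: ✓ MOVPL  r2←0xbd
3: ✓ SUBLE  r1←0x24
4: ✓ CMP  NZCV=1001
5: · MOVLE
6: · MOVLE
7: ✓ MOVCC  r3←0x3a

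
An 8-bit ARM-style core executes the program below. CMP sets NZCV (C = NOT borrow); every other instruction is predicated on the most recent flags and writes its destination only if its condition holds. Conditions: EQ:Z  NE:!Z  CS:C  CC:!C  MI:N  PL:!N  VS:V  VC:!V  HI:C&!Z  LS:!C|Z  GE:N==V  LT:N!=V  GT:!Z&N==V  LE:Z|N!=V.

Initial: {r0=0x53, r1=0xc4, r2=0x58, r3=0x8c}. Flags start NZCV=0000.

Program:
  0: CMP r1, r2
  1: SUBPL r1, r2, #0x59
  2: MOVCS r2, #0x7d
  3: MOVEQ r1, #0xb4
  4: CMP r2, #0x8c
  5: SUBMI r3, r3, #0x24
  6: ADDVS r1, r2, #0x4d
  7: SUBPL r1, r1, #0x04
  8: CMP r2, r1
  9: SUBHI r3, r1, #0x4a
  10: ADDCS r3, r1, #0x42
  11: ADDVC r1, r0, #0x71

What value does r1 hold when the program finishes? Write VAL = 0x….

VAL = 0xca

0: ✓ CMP  NZCV=0011
1: ✓ SUBPL  r1←0xff
2: ✓ MOVCS  r2←0x7d
3: · MOVEQ
4: ✓ CMP  NZCV=1001
5: ✓ SUBMI  r3←0x68
6: ✓ ADDVS  r1←0xca
7: · SUBPL
8: ✓ CMP  NZCV=1001
9: · SUBHI
10: · ADDCS
11: · ADDVC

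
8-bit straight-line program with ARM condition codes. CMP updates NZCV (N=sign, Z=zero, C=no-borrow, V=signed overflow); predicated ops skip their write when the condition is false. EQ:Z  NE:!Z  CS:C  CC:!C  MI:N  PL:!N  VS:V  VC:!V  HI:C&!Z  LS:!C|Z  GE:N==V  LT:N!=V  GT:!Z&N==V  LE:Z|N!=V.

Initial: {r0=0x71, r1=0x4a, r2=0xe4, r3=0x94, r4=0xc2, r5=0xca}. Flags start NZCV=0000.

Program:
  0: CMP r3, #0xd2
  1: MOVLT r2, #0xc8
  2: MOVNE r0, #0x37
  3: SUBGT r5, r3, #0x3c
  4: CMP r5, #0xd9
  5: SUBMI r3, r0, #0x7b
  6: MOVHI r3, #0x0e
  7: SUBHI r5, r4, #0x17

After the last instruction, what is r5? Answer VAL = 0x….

VAL = 0xca

[0] flags=1000 → (cmp)
[1] flags=1000 LT?T → r2=0xc8
[2] flags=1000 NE?T → r0=0x37
[3] flags=1000 GT?F → skip
[4] flags=1000 → (cmp)
[5] flags=1000 MI?T → r3=0xbc
[6] flags=1000 HI?F → skip
[7] flags=1000 HI?F → skip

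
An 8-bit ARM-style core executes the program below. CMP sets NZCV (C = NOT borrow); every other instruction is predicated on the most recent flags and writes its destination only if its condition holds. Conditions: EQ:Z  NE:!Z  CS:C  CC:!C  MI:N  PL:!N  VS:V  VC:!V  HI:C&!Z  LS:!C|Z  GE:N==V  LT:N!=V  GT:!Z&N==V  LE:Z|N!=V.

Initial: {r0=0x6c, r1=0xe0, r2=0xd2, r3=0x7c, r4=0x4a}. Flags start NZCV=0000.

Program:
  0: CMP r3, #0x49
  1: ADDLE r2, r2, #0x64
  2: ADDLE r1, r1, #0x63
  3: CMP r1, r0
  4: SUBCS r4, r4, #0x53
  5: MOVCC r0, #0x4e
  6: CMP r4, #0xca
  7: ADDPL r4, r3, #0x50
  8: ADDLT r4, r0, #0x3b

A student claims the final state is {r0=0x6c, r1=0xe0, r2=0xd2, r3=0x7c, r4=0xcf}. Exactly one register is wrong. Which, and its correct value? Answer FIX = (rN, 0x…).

[0] flags=0010 → (cmp)
[1] flags=0010 LE?F → skip
[2] flags=0010 LE?F → skip
[3] flags=0011 → (cmp)
[4] flags=0011 CS?T → r4=0xf7
[5] flags=0011 CC?F → skip
[6] flags=0010 → (cmp)
[7] flags=0010 PL?T → r4=0xcc
[8] flags=0010 LT?F → skip

FIX = (r4, 0xcc)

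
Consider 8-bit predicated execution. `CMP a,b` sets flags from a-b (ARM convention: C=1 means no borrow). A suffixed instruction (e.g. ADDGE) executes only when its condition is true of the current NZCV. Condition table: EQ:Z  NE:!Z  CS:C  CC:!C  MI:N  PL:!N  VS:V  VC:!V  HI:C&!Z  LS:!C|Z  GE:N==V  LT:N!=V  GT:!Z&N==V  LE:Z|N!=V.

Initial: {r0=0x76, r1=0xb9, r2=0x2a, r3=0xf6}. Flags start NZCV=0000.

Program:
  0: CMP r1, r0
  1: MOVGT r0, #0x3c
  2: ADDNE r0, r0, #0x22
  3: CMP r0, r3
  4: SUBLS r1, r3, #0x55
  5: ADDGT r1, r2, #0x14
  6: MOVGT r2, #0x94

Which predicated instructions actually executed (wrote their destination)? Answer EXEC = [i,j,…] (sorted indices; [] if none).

EXEC = [2,4]

0: ✓ CMP  NZCV=0011
1: · MOVGT
2: ✓ ADDNE  r0←0x98
3: ✓ CMP  NZCV=1000
4: ✓ SUBLS  r1←0xa1
5: · ADDGT
6: · MOVGT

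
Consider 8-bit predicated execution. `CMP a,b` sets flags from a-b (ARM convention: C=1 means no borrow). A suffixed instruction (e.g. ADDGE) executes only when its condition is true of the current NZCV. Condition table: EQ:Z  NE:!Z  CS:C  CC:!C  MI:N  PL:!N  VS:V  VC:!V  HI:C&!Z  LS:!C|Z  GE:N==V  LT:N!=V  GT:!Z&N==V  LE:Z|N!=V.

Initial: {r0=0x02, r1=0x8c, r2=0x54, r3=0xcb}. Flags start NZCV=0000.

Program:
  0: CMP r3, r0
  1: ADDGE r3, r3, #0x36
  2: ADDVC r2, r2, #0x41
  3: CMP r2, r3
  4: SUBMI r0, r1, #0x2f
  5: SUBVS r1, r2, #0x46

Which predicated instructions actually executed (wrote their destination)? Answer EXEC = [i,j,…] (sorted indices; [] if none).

0: ✓ CMP  NZCV=1010
1: · ADDGE
2: ✓ ADDVC  r2←0x95
3: ✓ CMP  NZCV=1000
4: ✓ SUBMI  r0←0x5d
5: · SUBVS

EXEC = [2,4]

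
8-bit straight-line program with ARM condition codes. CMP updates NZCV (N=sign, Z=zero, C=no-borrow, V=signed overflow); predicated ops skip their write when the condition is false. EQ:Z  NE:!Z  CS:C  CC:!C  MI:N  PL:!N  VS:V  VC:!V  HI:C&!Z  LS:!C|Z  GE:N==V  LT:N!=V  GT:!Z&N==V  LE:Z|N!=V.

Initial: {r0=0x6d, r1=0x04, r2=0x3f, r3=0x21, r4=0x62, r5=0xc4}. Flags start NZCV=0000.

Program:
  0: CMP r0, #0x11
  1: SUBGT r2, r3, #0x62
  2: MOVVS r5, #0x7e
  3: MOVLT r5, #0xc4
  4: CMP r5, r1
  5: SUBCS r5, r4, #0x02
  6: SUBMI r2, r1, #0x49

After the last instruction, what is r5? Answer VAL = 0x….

VAL = 0x60

[0] flags=0010 → (cmp)
[1] flags=0010 GT?T → r2=0xbf
[2] flags=0010 VS?F → skip
[3] flags=0010 LT?F → skip
[4] flags=1010 → (cmp)
[5] flags=1010 CS?T → r5=0x60
[6] flags=1010 MI?T → r2=0xbb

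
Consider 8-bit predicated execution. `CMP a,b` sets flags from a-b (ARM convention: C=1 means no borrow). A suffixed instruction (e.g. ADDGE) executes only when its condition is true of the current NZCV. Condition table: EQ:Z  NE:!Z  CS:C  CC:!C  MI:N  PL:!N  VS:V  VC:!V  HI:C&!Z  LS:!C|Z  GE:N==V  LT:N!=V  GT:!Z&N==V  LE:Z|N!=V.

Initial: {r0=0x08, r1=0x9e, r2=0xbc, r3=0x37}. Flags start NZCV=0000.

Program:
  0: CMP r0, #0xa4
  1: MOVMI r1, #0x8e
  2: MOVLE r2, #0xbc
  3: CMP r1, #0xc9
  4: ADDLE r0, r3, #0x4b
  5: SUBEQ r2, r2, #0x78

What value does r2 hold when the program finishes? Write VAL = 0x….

VAL = 0xbc

0: ✓ CMP  NZCV=0000
1: · MOVMI
2: · MOVLE
3: ✓ CMP  NZCV=1000
4: ✓ ADDLE  r0←0x82
5: · SUBEQ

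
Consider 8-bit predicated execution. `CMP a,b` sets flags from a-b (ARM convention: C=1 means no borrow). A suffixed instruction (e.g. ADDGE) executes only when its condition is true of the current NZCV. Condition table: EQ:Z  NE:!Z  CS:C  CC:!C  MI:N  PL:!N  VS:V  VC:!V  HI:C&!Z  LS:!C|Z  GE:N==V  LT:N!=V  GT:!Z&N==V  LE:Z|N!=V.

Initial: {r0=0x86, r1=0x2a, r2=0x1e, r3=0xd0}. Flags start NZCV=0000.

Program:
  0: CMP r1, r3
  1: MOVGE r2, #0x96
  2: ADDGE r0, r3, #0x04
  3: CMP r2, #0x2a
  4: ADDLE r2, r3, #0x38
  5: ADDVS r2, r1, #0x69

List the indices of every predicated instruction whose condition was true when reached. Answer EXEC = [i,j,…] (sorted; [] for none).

EXEC = [1,2,4,5]

[0] flags=0000 → (cmp)
[1] flags=0000 GE?T → r2=0x96
[2] flags=0000 GE?T → r0=0xd4
[3] flags=0011 → (cmp)
[4] flags=0011 LE?T → r2=0x08
[5] flags=0011 VS?T → r2=0x93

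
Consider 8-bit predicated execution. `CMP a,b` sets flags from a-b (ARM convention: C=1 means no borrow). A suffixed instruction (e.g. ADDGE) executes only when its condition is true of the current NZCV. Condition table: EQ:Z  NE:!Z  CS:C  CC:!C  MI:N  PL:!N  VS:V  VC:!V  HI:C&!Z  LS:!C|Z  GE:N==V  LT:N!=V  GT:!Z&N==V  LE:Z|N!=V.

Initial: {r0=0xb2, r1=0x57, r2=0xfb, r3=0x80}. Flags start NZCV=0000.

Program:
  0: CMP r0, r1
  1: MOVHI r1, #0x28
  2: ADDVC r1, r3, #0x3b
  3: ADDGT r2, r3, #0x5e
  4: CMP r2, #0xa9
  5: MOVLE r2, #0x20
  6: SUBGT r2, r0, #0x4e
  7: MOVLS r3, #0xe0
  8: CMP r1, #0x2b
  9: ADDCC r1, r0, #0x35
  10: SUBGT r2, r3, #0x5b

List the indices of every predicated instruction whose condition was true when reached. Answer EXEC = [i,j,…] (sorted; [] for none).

0: ✓ CMP  NZCV=0011
1: ✓ MOVHI  r1←0x28
2: · ADDVC
3: · ADDGT
4: ✓ CMP  NZCV=0010
5: · MOVLE
6: ✓ SUBGT  r2←0x64
7: · MOVLS
8: ✓ CMP  NZCV=1000
9: ✓ ADDCC  r1←0xe7
10: · SUBGT

EXEC = [1,6,9]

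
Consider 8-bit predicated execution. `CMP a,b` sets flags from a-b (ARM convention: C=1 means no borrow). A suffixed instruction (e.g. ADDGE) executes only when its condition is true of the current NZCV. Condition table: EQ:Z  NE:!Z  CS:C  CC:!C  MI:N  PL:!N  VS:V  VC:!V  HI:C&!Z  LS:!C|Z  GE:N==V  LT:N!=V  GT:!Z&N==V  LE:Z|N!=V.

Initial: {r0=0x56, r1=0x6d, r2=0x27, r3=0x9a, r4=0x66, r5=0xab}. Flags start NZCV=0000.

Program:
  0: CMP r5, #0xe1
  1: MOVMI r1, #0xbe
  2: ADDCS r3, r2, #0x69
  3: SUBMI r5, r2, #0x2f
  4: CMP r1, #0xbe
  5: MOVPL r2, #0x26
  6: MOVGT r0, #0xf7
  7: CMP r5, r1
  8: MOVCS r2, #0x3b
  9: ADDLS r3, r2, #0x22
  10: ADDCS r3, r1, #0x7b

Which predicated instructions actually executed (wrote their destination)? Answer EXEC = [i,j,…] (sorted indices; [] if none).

[0] flags=1000 → (cmp)
[1] flags=1000 MI?T → r1=0xbe
[2] flags=1000 CS?F → skip
[3] flags=1000 MI?T → r5=0xf8
[4] flags=0110 → (cmp)
[5] flags=0110 PL?T → r2=0x26
[6] flags=0110 GT?F → skip
[7] flags=0010 → (cmp)
[8] flags=0010 CS?T → r2=0x3b
[9] flags=0010 LS?F → skip
[10] flags=0010 CS?T → r3=0x39

EXEC = [1,3,5,8,10]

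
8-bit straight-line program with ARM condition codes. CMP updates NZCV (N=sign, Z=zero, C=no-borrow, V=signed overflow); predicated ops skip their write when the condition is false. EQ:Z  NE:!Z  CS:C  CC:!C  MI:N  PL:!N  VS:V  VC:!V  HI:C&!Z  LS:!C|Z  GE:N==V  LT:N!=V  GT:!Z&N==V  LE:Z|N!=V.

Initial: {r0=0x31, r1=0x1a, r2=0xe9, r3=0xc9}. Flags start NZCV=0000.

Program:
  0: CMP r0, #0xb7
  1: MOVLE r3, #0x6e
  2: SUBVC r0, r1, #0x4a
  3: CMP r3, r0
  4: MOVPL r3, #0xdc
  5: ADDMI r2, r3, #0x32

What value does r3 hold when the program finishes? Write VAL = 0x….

VAL = 0xc9

0: ✓ CMP  NZCV=0000
1: · MOVLE
2: ✓ SUBVC  r0←0xd0
3: ✓ CMP  NZCV=1000
4: · MOVPL
5: ✓ ADDMI  r2←0xfb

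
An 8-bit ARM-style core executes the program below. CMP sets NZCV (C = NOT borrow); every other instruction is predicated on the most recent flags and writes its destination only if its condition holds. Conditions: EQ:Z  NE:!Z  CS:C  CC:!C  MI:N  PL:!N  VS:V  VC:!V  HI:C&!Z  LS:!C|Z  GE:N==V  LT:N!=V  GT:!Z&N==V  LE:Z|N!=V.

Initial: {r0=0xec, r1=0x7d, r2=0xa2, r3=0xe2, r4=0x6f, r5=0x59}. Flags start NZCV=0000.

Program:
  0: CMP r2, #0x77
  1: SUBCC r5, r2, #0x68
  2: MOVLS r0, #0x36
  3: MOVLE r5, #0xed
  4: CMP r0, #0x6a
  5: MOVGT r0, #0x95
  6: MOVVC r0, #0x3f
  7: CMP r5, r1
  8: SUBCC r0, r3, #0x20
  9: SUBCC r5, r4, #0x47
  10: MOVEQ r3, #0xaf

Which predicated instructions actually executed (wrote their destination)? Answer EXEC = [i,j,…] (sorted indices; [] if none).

0: ✓ CMP  NZCV=0011
1: · SUBCC
2: · MOVLS
3: ✓ MOVLE  r5←0xed
4: ✓ CMP  NZCV=1010
5: · MOVGT
6: ✓ MOVVC  r0←0x3f
7: ✓ CMP  NZCV=0011
8: · SUBCC
9: · SUBCC
10: · MOVEQ

EXEC = [3,6]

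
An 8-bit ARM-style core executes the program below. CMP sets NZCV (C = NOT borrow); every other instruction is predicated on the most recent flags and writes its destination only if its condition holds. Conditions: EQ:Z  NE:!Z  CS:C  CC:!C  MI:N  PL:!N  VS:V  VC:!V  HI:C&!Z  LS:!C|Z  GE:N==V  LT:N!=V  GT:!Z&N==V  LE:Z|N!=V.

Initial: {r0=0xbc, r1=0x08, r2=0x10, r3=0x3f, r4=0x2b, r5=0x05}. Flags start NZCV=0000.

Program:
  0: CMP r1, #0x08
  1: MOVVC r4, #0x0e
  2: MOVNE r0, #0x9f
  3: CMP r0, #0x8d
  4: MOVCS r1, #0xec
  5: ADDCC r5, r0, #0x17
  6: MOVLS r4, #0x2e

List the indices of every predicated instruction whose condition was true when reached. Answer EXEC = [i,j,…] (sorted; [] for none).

[0] flags=0110 → (cmp)
[1] flags=0110 VC?T → r4=0x0e
[2] flags=0110 NE?F → skip
[3] flags=0010 → (cmp)
[4] flags=0010 CS?T → r1=0xec
[5] flags=0010 CC?F → skip
[6] flags=0010 LS?F → skip

EXEC = [1,4]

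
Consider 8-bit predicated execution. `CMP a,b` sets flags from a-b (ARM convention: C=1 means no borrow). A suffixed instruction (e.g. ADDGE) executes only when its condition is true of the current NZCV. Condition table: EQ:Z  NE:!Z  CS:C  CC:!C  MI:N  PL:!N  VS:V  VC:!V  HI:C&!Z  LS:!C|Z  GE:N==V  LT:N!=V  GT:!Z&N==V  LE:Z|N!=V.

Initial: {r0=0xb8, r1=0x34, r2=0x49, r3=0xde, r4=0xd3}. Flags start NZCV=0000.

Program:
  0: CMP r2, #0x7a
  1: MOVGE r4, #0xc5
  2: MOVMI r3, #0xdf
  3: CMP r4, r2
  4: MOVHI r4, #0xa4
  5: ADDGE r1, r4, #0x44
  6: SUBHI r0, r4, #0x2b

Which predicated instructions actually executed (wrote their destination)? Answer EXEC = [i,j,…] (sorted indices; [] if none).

EXEC = [2,4,6]

0: ✓ CMP  NZCV=1000
1: · MOVGE
2: ✓ MOVMI  r3←0xdf
3: ✓ CMP  NZCV=1010
4: ✓ MOVHI  r4←0xa4
5: · ADDGE
6: ✓ SUBHI  r0←0x79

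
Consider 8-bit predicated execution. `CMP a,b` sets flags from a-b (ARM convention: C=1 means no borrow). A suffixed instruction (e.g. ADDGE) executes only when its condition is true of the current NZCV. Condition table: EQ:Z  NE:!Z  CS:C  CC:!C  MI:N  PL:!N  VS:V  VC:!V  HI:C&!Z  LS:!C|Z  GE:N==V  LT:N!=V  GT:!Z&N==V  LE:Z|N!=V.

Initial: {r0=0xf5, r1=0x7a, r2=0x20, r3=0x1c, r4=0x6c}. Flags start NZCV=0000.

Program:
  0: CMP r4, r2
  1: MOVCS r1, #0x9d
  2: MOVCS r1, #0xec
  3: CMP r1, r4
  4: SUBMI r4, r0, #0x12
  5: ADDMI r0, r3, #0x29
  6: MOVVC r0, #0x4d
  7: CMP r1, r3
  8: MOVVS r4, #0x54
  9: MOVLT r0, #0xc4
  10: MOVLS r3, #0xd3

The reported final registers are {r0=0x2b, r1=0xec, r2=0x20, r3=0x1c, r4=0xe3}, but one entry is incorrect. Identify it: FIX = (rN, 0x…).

[0] flags=0010 → (cmp)
[1] flags=0010 CS?T → r1=0x9d
[2] flags=0010 CS?T → r1=0xec
[3] flags=1010 → (cmp)
[4] flags=1010 MI?T → r4=0xe3
[5] flags=1010 MI?T → r0=0x45
[6] flags=1010 VC?T → r0=0x4d
[7] flags=1010 → (cmp)
[8] flags=1010 VS?F → skip
[9] flags=1010 LT?T → r0=0xc4
[10] flags=1010 LS?F → skip

FIX = (r0, 0xc4)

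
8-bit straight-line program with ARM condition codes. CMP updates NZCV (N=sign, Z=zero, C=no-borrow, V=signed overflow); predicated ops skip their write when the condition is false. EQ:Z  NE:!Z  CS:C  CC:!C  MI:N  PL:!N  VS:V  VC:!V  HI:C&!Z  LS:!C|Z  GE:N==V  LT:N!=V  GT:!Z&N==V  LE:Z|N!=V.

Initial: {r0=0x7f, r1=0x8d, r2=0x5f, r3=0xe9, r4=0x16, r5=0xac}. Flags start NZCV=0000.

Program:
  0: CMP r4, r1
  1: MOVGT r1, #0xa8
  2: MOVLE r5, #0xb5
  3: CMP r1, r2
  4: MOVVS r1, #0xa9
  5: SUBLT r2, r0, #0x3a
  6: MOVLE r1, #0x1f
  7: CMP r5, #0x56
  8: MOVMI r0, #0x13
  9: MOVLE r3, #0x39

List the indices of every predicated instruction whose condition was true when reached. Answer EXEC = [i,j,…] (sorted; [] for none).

[0] flags=1001 → (cmp)
[1] flags=1001 GT?T → r1=0xa8
[2] flags=1001 LE?F → skip
[3] flags=0011 → (cmp)
[4] flags=0011 VS?T → r1=0xa9
[5] flags=0011 LT?T → r2=0x45
[6] flags=0011 LE?T → r1=0x1f
[7] flags=0011 → (cmp)
[8] flags=0011 MI?F → skip
[9] flags=0011 LE?T → r3=0x39

EXEC = [1,4,5,6,9]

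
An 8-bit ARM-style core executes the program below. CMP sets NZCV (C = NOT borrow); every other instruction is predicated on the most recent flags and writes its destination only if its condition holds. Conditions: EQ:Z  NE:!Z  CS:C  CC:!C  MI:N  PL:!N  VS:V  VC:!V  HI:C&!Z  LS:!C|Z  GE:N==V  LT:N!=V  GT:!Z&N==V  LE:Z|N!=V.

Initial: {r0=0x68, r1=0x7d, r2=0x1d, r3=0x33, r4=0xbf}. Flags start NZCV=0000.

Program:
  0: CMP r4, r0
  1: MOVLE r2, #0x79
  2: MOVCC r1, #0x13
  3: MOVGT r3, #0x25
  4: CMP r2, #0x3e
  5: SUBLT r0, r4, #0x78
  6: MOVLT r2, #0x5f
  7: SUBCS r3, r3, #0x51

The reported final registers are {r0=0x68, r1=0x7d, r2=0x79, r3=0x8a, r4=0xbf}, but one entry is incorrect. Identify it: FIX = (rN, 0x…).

FIX = (r3, 0xe2)

[0] flags=0011 → (cmp)
[1] flags=0011 LE?T → r2=0x79
[2] flags=0011 CC?F → skip
[3] flags=0011 GT?F → skip
[4] flags=0010 → (cmp)
[5] flags=0010 LT?F → skip
[6] flags=0010 LT?F → skip
[7] flags=0010 CS?T → r3=0xe2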